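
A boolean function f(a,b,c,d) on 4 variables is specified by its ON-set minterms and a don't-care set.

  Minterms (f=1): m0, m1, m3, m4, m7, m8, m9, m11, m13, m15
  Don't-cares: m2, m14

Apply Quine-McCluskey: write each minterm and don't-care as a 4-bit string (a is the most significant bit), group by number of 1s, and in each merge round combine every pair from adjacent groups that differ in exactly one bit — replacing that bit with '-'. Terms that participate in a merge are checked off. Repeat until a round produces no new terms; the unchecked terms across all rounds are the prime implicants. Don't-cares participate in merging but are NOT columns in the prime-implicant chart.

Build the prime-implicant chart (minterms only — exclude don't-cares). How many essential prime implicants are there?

Round 0: 0000✓ 0001✓ 0010✓ 0011✓ 0100✓ 0111✓ 1000✓ 1001✓ 1011✓ 1101✓ 1110✓ 1111✓
Round 1: -000✓ -001✓ -011✓ -111✓ 0-00 0-11✓ 00-0✓ 00-1✓ 000-✓ 001-✓ 1-01✓ 1-11✓ 10-1✓ 100-✓ 11-1✓ 111-
Round 2: --11 -0-1 -00- 00-- 1--1
PIs = {--11, -0-1, -00-, 0-00, 00--, 1--1, 111-}
Coverage chart:
  m0: -00-,0-00,00--
  m1: -0-1,-00-,00--
  m3: --11,-0-1,00--
  m4: 0-00 ←essential
  m7: --11 ←essential
  m8: -00- ←essential
  m9: -0-1,-00-,1--1
  m11: --11,-0-1,1--1
  m13: 1--1 ←essential
  m15: --11,1--1,111-
Essential: --11, -00-, 0-00, 1--1

4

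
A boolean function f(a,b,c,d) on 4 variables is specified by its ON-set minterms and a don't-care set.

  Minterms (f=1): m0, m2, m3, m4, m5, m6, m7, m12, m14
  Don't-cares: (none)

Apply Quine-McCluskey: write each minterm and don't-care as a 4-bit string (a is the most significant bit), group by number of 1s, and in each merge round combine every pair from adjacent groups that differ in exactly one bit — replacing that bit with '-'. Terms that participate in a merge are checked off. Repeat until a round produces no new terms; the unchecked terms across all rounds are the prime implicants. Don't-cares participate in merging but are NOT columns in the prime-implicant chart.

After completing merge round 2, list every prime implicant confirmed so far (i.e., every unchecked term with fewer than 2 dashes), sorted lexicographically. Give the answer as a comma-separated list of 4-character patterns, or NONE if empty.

NONE

[col 0] 0000*, 0010*, 0011*, 0100*, 0101*, 0110*, 0111*, 1100*, 1110*
[col 1] -100*, -110*, 0-00*, 0-10*, 0-11*, 00-0*, 001-*, 01-0*, 01-1*, 010-*, 011-*, 11-0*
[col 2] -1-0, 0--0, 0-1-, 01--
Prime implicants: -1-0, 0--0, 0-1-, 01--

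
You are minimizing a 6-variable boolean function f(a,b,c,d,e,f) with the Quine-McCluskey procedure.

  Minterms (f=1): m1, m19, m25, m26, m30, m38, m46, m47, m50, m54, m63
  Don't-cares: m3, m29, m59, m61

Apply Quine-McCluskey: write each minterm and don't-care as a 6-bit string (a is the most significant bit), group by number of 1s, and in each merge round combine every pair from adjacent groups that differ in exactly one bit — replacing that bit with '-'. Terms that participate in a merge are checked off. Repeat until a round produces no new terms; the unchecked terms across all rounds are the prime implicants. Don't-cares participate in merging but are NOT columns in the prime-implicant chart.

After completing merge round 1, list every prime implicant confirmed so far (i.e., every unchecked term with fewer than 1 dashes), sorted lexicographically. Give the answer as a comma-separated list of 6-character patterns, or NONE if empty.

NONE

[col 0] 000001*, 000011*, 010011*, 011001*, 011010*, 011101*, 011110*, 100110*, 101110*, 101111*, 110010*, 110110*, 111011*, 111101*, 111111*
[col 1] -11101, 0-0011, 0000-1, 011-01, 011-10, 1-0110, 1-1111, 10-110, 10111-, 110-10, 111-11, 1111-1
Prime implicants: -11101, 0-0011, 0000-1, 011-01, 011-10, 1-0110, 1-1111, 10-110, 10111-, 110-10, 111-11, 1111-1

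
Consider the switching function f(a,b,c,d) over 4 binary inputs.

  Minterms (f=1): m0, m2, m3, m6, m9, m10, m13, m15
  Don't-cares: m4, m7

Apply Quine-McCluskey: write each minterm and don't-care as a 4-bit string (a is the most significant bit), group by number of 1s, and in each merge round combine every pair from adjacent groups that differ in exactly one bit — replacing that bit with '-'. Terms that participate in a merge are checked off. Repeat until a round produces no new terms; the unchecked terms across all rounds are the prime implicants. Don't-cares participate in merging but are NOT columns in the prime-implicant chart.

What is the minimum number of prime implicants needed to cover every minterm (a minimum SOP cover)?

size-2^0 implicants → 0000(✓)  0010(✓)  0011(✓)  0100(✓)  0110(✓)  0111(✓)  1001(✓)  1010(✓)  1101(✓)  1111(✓)
size-2^1 implicants → -010  -111  0-00(✓)  0-10(✓)  0-11(✓)  00-0(✓)  001-(✓)  01-0(✓)  011-(✓)  1-01  11-1
size-2^2 implicants → 0--0  0-1-
Unchecked terms (primes): -010, -111, 0--0, 0-1-, 1-01, 11-1
Minterm coverage:
  m0 ⊆ 0--0 [E]
  m2 ⊆ -010,0--0,0-1-
  m3 ⊆ 0-1- [E]
  m6 ⊆ 0--0,0-1-
  m9 ⊆ 1-01 [E]
  m10 ⊆ -010 [E]
  m13 ⊆ 1-01,11-1
  m15 ⊆ -111,11-1
E = {-010, 0--0, 0-1-, 1-01}
Petrick residual → -111
Cover = b'cd' + bcd + a'd' + a'c + ac'd  |cover|=5

5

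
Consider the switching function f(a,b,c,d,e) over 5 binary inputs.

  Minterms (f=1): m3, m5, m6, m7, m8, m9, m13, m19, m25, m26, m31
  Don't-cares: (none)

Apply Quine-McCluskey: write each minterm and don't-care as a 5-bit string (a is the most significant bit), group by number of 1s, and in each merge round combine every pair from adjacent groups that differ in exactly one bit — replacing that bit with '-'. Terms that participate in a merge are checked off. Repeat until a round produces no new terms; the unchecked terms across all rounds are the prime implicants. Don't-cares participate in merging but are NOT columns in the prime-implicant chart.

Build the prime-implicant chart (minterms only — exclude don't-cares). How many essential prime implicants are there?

6

[col 0] 00011*, 00101*, 00110*, 00111*, 01000*, 01001*, 01101*, 10011*, 11001*, 11010, 11111
[col 1] -0011, -1001, 0-101, 00-11, 001-1, 0011-, 01-01, 0100-
Prime implicants: -0011, -1001, 0-101, 00-11, 001-1, 0011-, 01-01, 0100-, 11010, 11111
PI chart (minterm → PIs covering it):
  3 | -0011,00-11
  5 | 0-101,001-1
  6 | 0011-  (sole → essential)
  7 | 00-11,001-1,0011-
  8 | 0100-  (sole → essential)
  9 | -1001,01-01,0100-
  13 | 0-101,01-01
  19 | -0011  (sole → essential)
  25 | -1001  (sole → essential)
  26 | 11010  (sole → essential)
  31 | 11111  (sole → essential)
Essential prime implicants: -0011, -1001, 0011-, 0100-, 11010, 11111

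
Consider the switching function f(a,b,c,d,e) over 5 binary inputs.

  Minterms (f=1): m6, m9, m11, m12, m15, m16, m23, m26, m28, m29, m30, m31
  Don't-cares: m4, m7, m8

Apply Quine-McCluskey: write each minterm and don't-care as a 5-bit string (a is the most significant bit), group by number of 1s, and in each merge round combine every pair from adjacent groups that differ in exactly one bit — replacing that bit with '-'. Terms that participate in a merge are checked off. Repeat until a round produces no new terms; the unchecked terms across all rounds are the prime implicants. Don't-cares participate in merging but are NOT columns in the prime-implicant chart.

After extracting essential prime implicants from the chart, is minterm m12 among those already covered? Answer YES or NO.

[col 0] 00100*, 00110*, 00111*, 01000*, 01001*, 01011*, 01100*, 01111*, 10000, 10111*, 11010*, 11100*, 11101*, 11110*, 11111*
[col 1] -0111*, -1100, -1111*, 0-100, 0-111*, 001-0, 0011-, 01-00, 01-11, 010-1, 0100-, 1-111*, 11-10, 111-0*, 111-1*, 1110-*, 1111-*
[col 2] --111, 111--
Prime implicants: --111, -1100, 0-100, 001-0, 0011-, 01-00, 01-11, 010-1, 0100-, 10000, 11-10, 111--
PI chart (minterm → PIs covering it):
  6 | 001-0,0011-
  9 | 010-1,0100-
  11 | 01-11,010-1
  12 | -1100,0-100,01-00
  15 | --111,01-11
  16 | 10000  (sole → essential)
  23 | --111  (sole → essential)
  26 | 11-10  (sole → essential)
  28 | -1100,111--
  29 | 111--  (sole → essential)
  30 | 11-10,111--
  31 | --111,111--
Essential prime implicants: --111, 10000, 11-10, 111--

NO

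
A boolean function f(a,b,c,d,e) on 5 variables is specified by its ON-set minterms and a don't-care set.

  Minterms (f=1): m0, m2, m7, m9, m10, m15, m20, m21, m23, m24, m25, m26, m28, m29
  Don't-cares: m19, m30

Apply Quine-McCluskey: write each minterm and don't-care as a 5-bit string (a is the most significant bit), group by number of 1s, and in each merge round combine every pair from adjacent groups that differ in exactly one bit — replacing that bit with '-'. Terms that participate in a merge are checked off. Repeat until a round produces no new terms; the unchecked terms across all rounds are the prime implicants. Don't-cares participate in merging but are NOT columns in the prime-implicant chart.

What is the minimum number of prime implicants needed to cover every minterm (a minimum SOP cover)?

7

Round 0: 00000✓ 00010✓ 00111✓ 01001✓ 01010✓ 01111✓ 10011✓ 10100✓ 10101✓ 10111✓ 11000✓ 11001✓ 11010✓ 11100✓ 11101✓ 11110✓
Round 1: -0111 -1001 -1010 0-010 0-111 000-0 1-100✓ 1-101✓ 10-11 101-1 1010-✓ 11-00✓ 11-01✓ 11-10✓ 110-0✓ 1100-✓ 111-0✓ 1110-✓
Round 2: 1-10- 11--0 11-0-
PIs = {-0111, -1001, -1010, 0-010, 0-111, 000-0, 1-10-, 10-11, 101-1, 11--0, 11-0-}
Coverage chart:
  m0: 000-0 ←essential
  m2: 0-010,000-0
  m7: -0111,0-111
  m9: -1001 ←essential
  m10: -1010,0-010
  m15: 0-111 ←essential
  m20: 1-10- ←essential
  m21: 1-10-,101-1
  m23: -0111,10-11,101-1
  m24: 11--0,11-0-
  m25: -1001,11-0-
  m26: -1010,11--0
  m28: 1-10-,11--0,11-0-
  m29: 1-10-,11-0-
Essential: -1001, 0-111, 000-0, 1-10-
Petrick residual → -0111, -1010, 11--0
Min cover (7 terms): b'cde + bc'd'e + bc'de' + a'cde + a'b'c'e' + acd' + abe'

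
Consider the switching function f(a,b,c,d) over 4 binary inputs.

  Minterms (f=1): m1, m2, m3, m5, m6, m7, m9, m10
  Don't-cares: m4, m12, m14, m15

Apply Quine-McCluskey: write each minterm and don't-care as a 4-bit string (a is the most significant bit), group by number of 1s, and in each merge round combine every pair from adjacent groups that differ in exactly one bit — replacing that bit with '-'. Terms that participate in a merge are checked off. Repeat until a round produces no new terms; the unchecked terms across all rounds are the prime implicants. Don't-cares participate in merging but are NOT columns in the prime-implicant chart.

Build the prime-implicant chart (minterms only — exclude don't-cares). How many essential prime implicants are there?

2

[col 0] 0001*, 0010*, 0011*, 0100*, 0101*, 0110*, 0111*, 1001*, 1010*, 1100*, 1110*, 1111*
[col 1] -001, -010*, -100*, -110*, -111*, 0-01*, 0-10*, 0-11*, 00-1*, 001-*, 01-0*, 01-1*, 010-*, 011-*, 1-10*, 11-0*, 111-*
[col 2] --10, -1-0, -11-, 0--1, 0-1-, 01--
Prime implicants: --10, -001, -1-0, -11-, 0--1, 0-1-, 01--
PI chart (minterm → PIs covering it):
  1 | -001,0--1
  2 | --10,0-1-
  3 | 0--1,0-1-
  5 | 0--1,01--
  6 | --10,-1-0,-11-,0-1-,01--
  7 | -11-,0--1,0-1-,01--
  9 | -001  (sole → essential)
  10 | --10  (sole → essential)
Essential prime implicants: --10, -001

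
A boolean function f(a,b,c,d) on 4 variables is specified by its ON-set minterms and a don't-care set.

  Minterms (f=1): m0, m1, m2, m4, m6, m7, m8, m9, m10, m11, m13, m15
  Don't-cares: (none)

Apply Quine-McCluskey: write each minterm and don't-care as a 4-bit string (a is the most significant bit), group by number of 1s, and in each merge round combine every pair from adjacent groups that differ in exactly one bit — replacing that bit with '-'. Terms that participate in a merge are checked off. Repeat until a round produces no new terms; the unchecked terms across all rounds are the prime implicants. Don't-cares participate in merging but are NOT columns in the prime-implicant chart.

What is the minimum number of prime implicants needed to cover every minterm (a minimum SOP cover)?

5

Round 0: 0000✓ 0001✓ 0010✓ 0100✓ 0110✓ 0111✓ 1000✓ 1001✓ 1010✓ 1011✓ 1101✓ 1111✓
Round 1: -000✓ -001✓ -010✓ -111 0-00✓ 0-10✓ 00-0✓ 000-✓ 01-0✓ 011- 1-01✓ 1-11✓ 10-0✓ 10-1✓ 100-✓ 101-✓ 11-1✓
Round 2: -0-0 -00- 0--0 1--1 10--
PIs = {-0-0, -00-, -111, 0--0, 011-, 1--1, 10--}
Coverage chart:
  m0: -0-0,-00-,0--0
  m1: -00- ←essential
  m2: -0-0,0--0
  m4: 0--0 ←essential
  m6: 0--0,011-
  m7: -111,011-
  m8: -0-0,-00-,10--
  m9: -00-,1--1,10--
  m10: -0-0,10--
  m11: 1--1,10--
  m13: 1--1 ←essential
  m15: -111,1--1
Essential: -00-, 0--0, 1--1
Petrick residual → -0-0, -111
Min cover (5 terms): b'd' + b'c' + bcd + a'd' + ad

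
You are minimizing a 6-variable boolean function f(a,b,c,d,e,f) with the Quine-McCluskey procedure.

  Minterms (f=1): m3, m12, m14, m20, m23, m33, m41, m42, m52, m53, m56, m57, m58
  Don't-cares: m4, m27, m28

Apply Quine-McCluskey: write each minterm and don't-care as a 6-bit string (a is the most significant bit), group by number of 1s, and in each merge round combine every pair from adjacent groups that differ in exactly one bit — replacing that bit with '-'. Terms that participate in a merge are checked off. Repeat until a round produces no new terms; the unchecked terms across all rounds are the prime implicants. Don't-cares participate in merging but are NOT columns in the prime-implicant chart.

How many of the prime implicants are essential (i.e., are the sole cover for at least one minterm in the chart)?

6

[col 0] 000011, 000100*, 001100*, 001110*, 010100*, 010111, 011011, 011100*, 100001*, 101001*, 101010*, 110100*, 110101*, 111000*, 111001*, 111010*
[col 1] -10100, 0-0100*, 0-1100*, 00-100*, 0011-0, 01-100*, 1-1001, 1-1010, 10-001, 11010-, 1110-0, 11100-
[col 2] 0--100
Prime implicants: -10100, 0--100, 000011, 0011-0, 010111, 011011, 1-1001, 1-1010, 10-001, 11010-, 1110-0, 11100-
PI chart (minterm → PIs covering it):
  3 | 000011  (sole → essential)
  12 | 0--100,0011-0
  14 | 0011-0  (sole → essential)
  20 | -10100,0--100
  23 | 010111  (sole → essential)
  33 | 10-001  (sole → essential)
  41 | 1-1001,10-001
  42 | 1-1010  (sole → essential)
  52 | -10100,11010-
  53 | 11010-  (sole → essential)
  56 | 1110-0,11100-
  57 | 1-1001,11100-
  58 | 1-1010,1110-0
Essential prime implicants: 000011, 0011-0, 010111, 1-1010, 10-001, 11010-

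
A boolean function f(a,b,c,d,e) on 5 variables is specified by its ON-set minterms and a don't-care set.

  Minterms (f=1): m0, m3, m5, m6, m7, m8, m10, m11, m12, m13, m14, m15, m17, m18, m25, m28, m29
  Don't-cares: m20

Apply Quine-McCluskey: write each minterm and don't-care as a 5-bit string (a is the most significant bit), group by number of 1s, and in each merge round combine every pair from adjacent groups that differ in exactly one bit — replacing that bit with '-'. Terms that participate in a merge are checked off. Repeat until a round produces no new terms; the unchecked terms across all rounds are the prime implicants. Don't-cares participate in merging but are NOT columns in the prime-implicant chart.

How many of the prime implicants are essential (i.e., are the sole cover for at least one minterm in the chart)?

6

size-2^0 implicants → 00000(✓)  00011(✓)  00101(✓)  00110(✓)  00111(✓)  01000(✓)  01010(✓)  01011(✓)  01100(✓)  01101(✓)  01110(✓)  01111(✓)  10001(✓)  10010  10100(✓)  11001(✓)  11100(✓)  11101(✓)
size-2^1 implicants → -1100(✓)  -1101(✓)  0-000  0-011(✓)  0-101(✓)  0-110(✓)  0-111(✓)  00-11(✓)  001-1(✓)  0011-(✓)  01-00(✓)  01-10(✓)  01-11(✓)  010-0(✓)  0101-(✓)  011-0(✓)  011-1(✓)  0110-(✓)  0111-(✓)  1-001  1-100  11-01  1110-(✓)
size-2^2 implicants → -110-  0--11  0-1-1  0-11-  01--0  01-1-  011--
Unchecked terms (primes): -110-, 0--11, 0-000, 0-1-1, 0-11-, 01--0, 01-1-, 011--, 1-001, 1-100, 10010, 11-01
Minterm coverage:
  m0 ⊆ 0-000 [E]
  m3 ⊆ 0--11 [E]
  m5 ⊆ 0-1-1 [E]
  m6 ⊆ 0-11- [E]
  m7 ⊆ 0--11,0-1-1,0-11-
  m8 ⊆ 0-000,01--0
  m10 ⊆ 01--0,01-1-
  m11 ⊆ 0--11,01-1-
  m12 ⊆ -110-,01--0,011--
  m13 ⊆ -110-,0-1-1,011--
  m14 ⊆ 0-11-,01--0,01-1-,011--
  m15 ⊆ 0--11,0-1-1,0-11-,01-1-,011--
  m17 ⊆ 1-001 [E]
  m18 ⊆ 10010 [E]
  m25 ⊆ 1-001,11-01
  m28 ⊆ -110-,1-100
  m29 ⊆ -110-,11-01
E = {0--11, 0-000, 0-1-1, 0-11-, 1-001, 10010}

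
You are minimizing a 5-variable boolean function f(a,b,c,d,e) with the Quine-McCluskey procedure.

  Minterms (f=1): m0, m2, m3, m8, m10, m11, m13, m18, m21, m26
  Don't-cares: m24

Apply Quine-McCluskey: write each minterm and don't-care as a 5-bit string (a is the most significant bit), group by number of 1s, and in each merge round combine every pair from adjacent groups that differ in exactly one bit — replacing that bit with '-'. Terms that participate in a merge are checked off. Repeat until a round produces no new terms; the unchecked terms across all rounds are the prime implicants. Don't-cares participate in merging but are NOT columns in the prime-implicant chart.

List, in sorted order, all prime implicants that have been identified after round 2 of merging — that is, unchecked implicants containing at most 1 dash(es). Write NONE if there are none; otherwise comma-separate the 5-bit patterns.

size-2^0 implicants → 00000(✓)  00010(✓)  00011(✓)  01000(✓)  01010(✓)  01011(✓)  01101  10010(✓)  10101  11000(✓)  11010(✓)
size-2^1 implicants → -0010(✓)  -1000(✓)  -1010(✓)  0-000(✓)  0-010(✓)  0-011(✓)  000-0(✓)  0001-(✓)  010-0(✓)  0101-(✓)  1-010(✓)  110-0(✓)
size-2^2 implicants → --010  -10-0  0-0-0  0-01-
Unchecked terms (primes): --010, -10-0, 0-0-0, 0-01-, 01101, 10101

01101, 10101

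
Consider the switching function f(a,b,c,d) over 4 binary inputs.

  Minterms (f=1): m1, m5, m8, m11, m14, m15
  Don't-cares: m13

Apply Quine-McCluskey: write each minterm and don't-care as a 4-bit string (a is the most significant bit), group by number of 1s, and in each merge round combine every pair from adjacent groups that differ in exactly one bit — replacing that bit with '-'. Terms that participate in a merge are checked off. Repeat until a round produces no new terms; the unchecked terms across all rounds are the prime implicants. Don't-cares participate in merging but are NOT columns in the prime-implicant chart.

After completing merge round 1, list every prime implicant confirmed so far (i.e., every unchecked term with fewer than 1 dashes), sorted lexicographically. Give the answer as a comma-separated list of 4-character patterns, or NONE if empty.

[col 0] 0001*, 0101*, 1000, 1011*, 1101*, 1110*, 1111*
[col 1] -101, 0-01, 1-11, 11-1, 111-
Prime implicants: -101, 0-01, 1-11, 1000, 11-1, 111-

1000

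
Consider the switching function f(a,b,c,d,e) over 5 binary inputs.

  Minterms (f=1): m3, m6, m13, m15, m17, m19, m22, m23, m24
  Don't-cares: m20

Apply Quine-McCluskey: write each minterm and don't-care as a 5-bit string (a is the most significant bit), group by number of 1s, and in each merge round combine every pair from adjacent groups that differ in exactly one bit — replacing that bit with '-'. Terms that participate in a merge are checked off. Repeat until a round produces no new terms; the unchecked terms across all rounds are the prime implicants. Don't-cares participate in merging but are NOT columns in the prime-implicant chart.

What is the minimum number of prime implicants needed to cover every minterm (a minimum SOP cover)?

[col 0] 00011*, 00110*, 01101*, 01111*, 10001*, 10011*, 10100*, 10110*, 10111*, 11000
[col 1] -0011, -0110, 011-1, 10-11, 100-1, 101-0, 1011-
Prime implicants: -0011, -0110, 011-1, 10-11, 100-1, 101-0, 1011-, 11000
PI chart (minterm → PIs covering it):
  3 | -0011  (sole → essential)
  6 | -0110  (sole → essential)
  13 | 011-1  (sole → essential)
  15 | 011-1  (sole → essential)
  17 | 100-1  (sole → essential)
  19 | -0011,10-11,100-1
  22 | -0110,101-0,1011-
  23 | 10-11,1011-
  24 | 11000  (sole → essential)
Essential prime implicants: -0011, -0110, 011-1, 100-1, 11000
Petrick residual → 10-11
Minimum SOP uses 6 PIs: b'c'de + b'cde' + a'bce + ab'de + ab'c'e + abc'd'e'

6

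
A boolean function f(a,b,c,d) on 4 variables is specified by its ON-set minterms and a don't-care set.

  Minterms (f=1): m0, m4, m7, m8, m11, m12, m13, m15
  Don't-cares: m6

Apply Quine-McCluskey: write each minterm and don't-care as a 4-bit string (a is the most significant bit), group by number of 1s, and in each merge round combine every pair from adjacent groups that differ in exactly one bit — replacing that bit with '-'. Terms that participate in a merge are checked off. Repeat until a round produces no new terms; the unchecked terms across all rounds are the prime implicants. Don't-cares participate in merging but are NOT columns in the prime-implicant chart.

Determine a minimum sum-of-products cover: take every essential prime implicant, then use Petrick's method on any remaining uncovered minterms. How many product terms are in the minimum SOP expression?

4

Round 0: 0000✓ 0100✓ 0110✓ 0111✓ 1000✓ 1011✓ 1100✓ 1101✓ 1111✓
Round 1: -000✓ -100✓ -111 0-00✓ 01-0 011- 1-00✓ 1-11 11-1 110-
Round 2: --00
PIs = {--00, -111, 01-0, 011-, 1-11, 11-1, 110-}
Coverage chart:
  m0: --00 ←essential
  m4: --00,01-0
  m7: -111,011-
  m8: --00 ←essential
  m11: 1-11 ←essential
  m12: --00,110-
  m13: 11-1,110-
  m15: -111,1-11,11-1
Essential: --00, 1-11
Petrick residual → -111, 11-1
Min cover (4 terms): c'd' + bcd + acd + abd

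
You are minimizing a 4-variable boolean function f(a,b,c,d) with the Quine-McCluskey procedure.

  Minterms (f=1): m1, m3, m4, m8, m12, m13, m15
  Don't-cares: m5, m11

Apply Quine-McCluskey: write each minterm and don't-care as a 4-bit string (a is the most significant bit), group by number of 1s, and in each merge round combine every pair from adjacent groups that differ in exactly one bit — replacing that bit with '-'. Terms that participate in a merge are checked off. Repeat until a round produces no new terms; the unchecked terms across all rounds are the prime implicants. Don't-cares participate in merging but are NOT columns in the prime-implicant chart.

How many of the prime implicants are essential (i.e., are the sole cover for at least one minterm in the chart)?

2

size-2^0 implicants → 0001(✓)  0011(✓)  0100(✓)  0101(✓)  1000(✓)  1011(✓)  1100(✓)  1101(✓)  1111(✓)
size-2^1 implicants → -011  -100(✓)  -101(✓)  0-01  00-1  010-(✓)  1-00  1-11  11-1  110-(✓)
size-2^2 implicants → -10-
Unchecked terms (primes): -011, -10-, 0-01, 00-1, 1-00, 1-11, 11-1
Minterm coverage:
  m1 ⊆ 0-01,00-1
  m3 ⊆ -011,00-1
  m4 ⊆ -10- [E]
  m8 ⊆ 1-00 [E]
  m12 ⊆ -10-,1-00
  m13 ⊆ -10-,11-1
  m15 ⊆ 1-11,11-1
E = {-10-, 1-00}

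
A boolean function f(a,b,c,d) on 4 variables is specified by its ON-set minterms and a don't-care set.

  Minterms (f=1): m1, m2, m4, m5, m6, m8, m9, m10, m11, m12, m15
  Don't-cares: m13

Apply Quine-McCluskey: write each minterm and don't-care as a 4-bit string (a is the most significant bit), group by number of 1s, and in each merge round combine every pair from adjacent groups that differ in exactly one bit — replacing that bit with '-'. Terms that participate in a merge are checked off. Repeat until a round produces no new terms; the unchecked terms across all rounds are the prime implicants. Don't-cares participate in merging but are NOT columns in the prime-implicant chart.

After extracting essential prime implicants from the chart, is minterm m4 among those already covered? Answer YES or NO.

NO

[col 0] 0001*, 0010*, 0100*, 0101*, 0110*, 1000*, 1001*, 1010*, 1011*, 1100*, 1101*, 1111*
[col 1] -001*, -010, -100*, -101*, 0-01*, 0-10, 01-0, 010-*, 1-00*, 1-01*, 1-11*, 10-0*, 10-1*, 100-*, 101-*, 11-1*, 110-*
[col 2] --01, -10-, 1--1, 1-0-, 10--
Prime implicants: --01, -010, -10-, 0-10, 01-0, 1--1, 1-0-, 10--
PI chart (minterm → PIs covering it):
  1 | --01  (sole → essential)
  2 | -010,0-10
  4 | -10-,01-0
  5 | --01,-10-
  6 | 0-10,01-0
  8 | 1-0-,10--
  9 | --01,1--1,1-0-,10--
  10 | -010,10--
  11 | 1--1,10--
  12 | -10-,1-0-
  15 | 1--1  (sole → essential)
Essential prime implicants: --01, 1--1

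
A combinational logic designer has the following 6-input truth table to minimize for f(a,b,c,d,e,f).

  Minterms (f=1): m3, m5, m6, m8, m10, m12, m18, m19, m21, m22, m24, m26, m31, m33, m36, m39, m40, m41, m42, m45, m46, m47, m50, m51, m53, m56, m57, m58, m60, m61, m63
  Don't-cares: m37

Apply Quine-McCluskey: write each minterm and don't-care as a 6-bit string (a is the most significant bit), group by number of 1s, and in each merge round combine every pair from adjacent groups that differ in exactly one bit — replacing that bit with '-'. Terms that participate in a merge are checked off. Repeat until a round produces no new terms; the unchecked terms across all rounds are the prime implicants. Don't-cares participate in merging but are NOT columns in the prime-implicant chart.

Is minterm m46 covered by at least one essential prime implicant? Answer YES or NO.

size-2^0 implicants → 000011(✓)  000101(✓)  000110(✓)  001000(✓)  001010(✓)  001100(✓)  010010(✓)  010011(✓)  010101(✓)  010110(✓)  011000(✓)  011010(✓)  011111(✓)  100001(✓)  100100(✓)  100101(✓)  100111(✓)  101000(✓)  101001(✓)  101010(✓)  101101(✓)  101110(✓)  101111(✓)  110010(✓)  110011(✓)  110101(✓)  111000(✓)  111001(✓)  111010(✓)  111100(✓)  111101(✓)  111111(✓)
size-2^1 implicants → -00101(✓)  -01000(✓)  -01010(✓)  -10010(✓)  -10011(✓)  -10101(✓)  -11000(✓)  -11010(✓)  -11111  0-0011  0-0101(✓)  0-0110  0-1000(✓)  0-1010(✓)  001-00  0010-0(✓)  01-010(✓)  010-10  01001-(✓)  0110-0(✓)  1-0101(✓)  1-1000(✓)  1-1001(✓)  1-1010(✓)  1-1101(✓)  1-1111(✓)  10-001(✓)  10-101(✓)  10-111(✓)  100-01(✓)  1001-1(✓)  10010-  101-01(✓)  101-10  1010-0(✓)  10100-(✓)  1011-1(✓)  10111-  11-010(✓)  11-101(✓)  11001-(✓)  111-00(✓)  111-01(✓)  1110-0(✓)  11100-(✓)  1111-1(✓)  11110-(✓)
size-2^2 implicants → --0101  --1000(✓)  --1010(✓)  -010-0(✓)  -1-010  -1001-  -110-0(✓)  0-10-0(✓)  1--101  1-1-01  1-10-0(✓)  1-100-  1-11-1  10--01  10-1-1  111-0-
size-2^3 implicants → --10-0
Unchecked terms (primes): --0101, --10-0, -1-010, -1001-, -11111, 0-0011, 0-0110, 001-00, 010-10, 1--101, 1-1-01, 1-100-, 1-11-1, 10--01, 10-1-1, 10010-, 101-10, 10111-, 111-0-
Minterm coverage:
  m3 ⊆ 0-0011 [E]
  m5 ⊆ --0101 [E]
  m6 ⊆ 0-0110 [E]
  m8 ⊆ --10-0,001-00
  m10 ⊆ --10-0 [E]
  m12 ⊆ 001-00 [E]
  m18 ⊆ -1-010,-1001-,010-10
  m19 ⊆ -1001-,0-0011
  m21 ⊆ --0101 [E]
  m22 ⊆ 0-0110,010-10
  m24 ⊆ --10-0 [E]
  m26 ⊆ --10-0,-1-010
  m31 ⊆ -11111 [E]
  m33 ⊆ 10--01 [E]
  m36 ⊆ 10010- [E]
  m39 ⊆ 10-1-1 [E]
  m40 ⊆ --10-0,1-100-
  m41 ⊆ 1-1-01,1-100-,10--01
  m42 ⊆ --10-0,101-10
  m45 ⊆ 1--101,1-1-01,1-11-1,10--01,10-1-1
  m46 ⊆ 101-10,10111-
  m47 ⊆ 1-11-1,10-1-1,10111-
  m50 ⊆ -1-010,-1001-
  m51 ⊆ -1001- [E]
  m53 ⊆ --0101,1--101
  m56 ⊆ --10-0,1-100-,111-0-
  m57 ⊆ 1-1-01,1-100-,111-0-
  m58 ⊆ --10-0,-1-010
  m60 ⊆ 111-0- [E]
  m61 ⊆ 1--101,1-1-01,1-11-1,111-0-
  m63 ⊆ -11111,1-11-1
E = {--0101, --10-0, -1001-, -11111, 0-0011, 0-0110, 001-00, 10--01, 10-1-1, 10010-, 111-0-}

NO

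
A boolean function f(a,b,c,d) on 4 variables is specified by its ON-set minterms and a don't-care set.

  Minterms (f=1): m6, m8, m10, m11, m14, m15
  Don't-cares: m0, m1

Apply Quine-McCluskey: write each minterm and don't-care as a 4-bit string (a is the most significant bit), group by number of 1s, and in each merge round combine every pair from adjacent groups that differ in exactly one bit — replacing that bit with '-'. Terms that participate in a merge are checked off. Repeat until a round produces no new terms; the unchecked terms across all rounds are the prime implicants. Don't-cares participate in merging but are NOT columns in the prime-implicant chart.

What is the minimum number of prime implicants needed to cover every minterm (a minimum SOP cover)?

size-2^0 implicants → 0000(✓)  0001(✓)  0110(✓)  1000(✓)  1010(✓)  1011(✓)  1110(✓)  1111(✓)
size-2^1 implicants → -000  -110  000-  1-10(✓)  1-11(✓)  10-0  101-(✓)  111-(✓)
size-2^2 implicants → 1-1-
Unchecked terms (primes): -000, -110, 000-, 1-1-, 10-0
Minterm coverage:
  m6 ⊆ -110 [E]
  m8 ⊆ -000,10-0
  m10 ⊆ 1-1-,10-0
  m11 ⊆ 1-1- [E]
  m14 ⊆ -110,1-1-
  m15 ⊆ 1-1- [E]
E = {-110, 1-1-}
Petrick residual → -000
Cover = b'c'd' + bcd' + ac  |cover|=3

3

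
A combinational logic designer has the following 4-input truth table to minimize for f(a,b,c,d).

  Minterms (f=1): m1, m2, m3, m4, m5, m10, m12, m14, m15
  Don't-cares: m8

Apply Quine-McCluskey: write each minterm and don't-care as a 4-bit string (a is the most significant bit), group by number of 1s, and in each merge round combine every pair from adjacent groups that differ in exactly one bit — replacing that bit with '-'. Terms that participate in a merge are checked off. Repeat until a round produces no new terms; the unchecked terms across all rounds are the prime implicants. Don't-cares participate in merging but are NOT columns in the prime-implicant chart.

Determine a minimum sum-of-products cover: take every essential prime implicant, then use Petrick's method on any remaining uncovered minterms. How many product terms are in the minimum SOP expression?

size-2^0 implicants → 0001(✓)  0010(✓)  0011(✓)  0100(✓)  0101(✓)  1000(✓)  1010(✓)  1100(✓)  1110(✓)  1111(✓)
size-2^1 implicants → -010  -100  0-01  00-1  001-  010-  1-00(✓)  1-10(✓)  10-0(✓)  11-0(✓)  111-
size-2^2 implicants → 1--0
Unchecked terms (primes): -010, -100, 0-01, 00-1, 001-, 010-, 1--0, 111-
Minterm coverage:
  m1 ⊆ 0-01,00-1
  m2 ⊆ -010,001-
  m3 ⊆ 00-1,001-
  m4 ⊆ -100,010-
  m5 ⊆ 0-01,010-
  m10 ⊆ -010,1--0
  m12 ⊆ -100,1--0
  m14 ⊆ 1--0,111-
  m15 ⊆ 111- [E]
E = {111-}
Petrick residual → -010, -100, 0-01, 00-1
Cover = b'cd' + bc'd' + a'c'd + a'b'd + abc  |cover|=5

5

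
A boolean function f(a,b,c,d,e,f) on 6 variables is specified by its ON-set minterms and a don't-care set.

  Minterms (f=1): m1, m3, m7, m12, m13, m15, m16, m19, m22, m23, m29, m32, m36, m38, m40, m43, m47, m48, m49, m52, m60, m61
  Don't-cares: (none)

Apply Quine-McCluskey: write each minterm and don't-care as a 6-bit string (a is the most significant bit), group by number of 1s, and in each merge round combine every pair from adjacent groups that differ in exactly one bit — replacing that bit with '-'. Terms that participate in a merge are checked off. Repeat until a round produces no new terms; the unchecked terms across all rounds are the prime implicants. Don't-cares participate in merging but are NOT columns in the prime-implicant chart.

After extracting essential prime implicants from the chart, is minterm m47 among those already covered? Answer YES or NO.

[col 0] 000001*, 000011*, 000111*, 001100*, 001101*, 001111*, 010000*, 010011*, 010110*, 010111*, 011101*, 100000*, 100100*, 100110*, 101000*, 101011*, 101111*, 110000*, 110001*, 110100*, 111100*, 111101*
[col 1] -01111, -10000, -11101, 0-0011*, 0-0111*, 0-1101, 00-111, 000-11*, 0000-1, 0011-1, 00110-, 010-11*, 01011-, 1-0000*, 1-0100*, 10-000, 100-00*, 1001-0, 101-11, 11-100, 110-00*, 11000-, 11110-
[col 2] 0-0-11, 1-0-00
Prime implicants: -01111, -10000, -11101, 0-0-11, 0-1101, 00-111, 0000-1, 0011-1, 00110-, 01011-, 1-0-00, 10-000, 1001-0, 101-11, 11-100, 11000-, 11110-
PI chart (minterm → PIs covering it):
  1 | 0000-1  (sole → essential)
  3 | 0-0-11,0000-1
  7 | 0-0-11,00-111
  12 | 00110-  (sole → essential)
  13 | 0-1101,0011-1,00110-
  15 | -01111,00-111,0011-1
  16 | -10000  (sole → essential)
  19 | 0-0-11  (sole → essential)
  22 | 01011-  (sole → essential)
  23 | 0-0-11,01011-
  29 | -11101,0-1101
  32 | 1-0-00,10-000
  36 | 1-0-00,1001-0
  38 | 1001-0  (sole → essential)
  40 | 10-000  (sole → essential)
  43 | 101-11  (sole → essential)
  47 | -01111,101-11
  48 | -10000,1-0-00,11000-
  49 | 11000-  (sole → essential)
  52 | 1-0-00,11-100
  60 | 11-100,11110-
  61 | -11101,11110-
Essential prime implicants: -10000, 0-0-11, 0000-1, 00110-, 01011-, 10-000, 1001-0, 101-11, 11000-

YES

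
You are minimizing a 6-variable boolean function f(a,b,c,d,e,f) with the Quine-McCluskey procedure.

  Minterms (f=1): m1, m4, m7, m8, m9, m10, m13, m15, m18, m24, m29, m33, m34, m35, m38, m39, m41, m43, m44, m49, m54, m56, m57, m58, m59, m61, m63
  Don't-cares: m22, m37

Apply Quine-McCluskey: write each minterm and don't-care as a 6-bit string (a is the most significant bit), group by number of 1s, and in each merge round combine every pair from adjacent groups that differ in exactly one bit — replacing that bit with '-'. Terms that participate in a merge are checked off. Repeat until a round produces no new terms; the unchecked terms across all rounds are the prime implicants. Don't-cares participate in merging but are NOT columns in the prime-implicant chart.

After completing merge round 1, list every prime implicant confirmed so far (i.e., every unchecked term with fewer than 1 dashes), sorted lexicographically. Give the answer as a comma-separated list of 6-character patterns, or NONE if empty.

000100, 101100

Round 0: 000001✓ 000100 000111✓ 001000✓ 001001✓ 001010✓ 001101✓ 001111✓ 010010✓ 010110✓ 011000✓ 011101✓ 100001✓ 100010✓ 100011✓ 100101✓ 100110✓ 100111✓ 101001✓ 101011✓ 101100 110001✓ 110110✓ 111000✓ 111001✓ 111010✓ 111011✓ 111101✓ 111111✓
Round 1: -00001✓ -00111 -01001✓ -10110 -11000 -11101 0-1000 0-1101 00-001✓ 00-111 001-01 0010-0 00100- 0011-1 010-10 1-0001✓ 1-0110 1-1001✓ 1-1011✓ 10-001✓ 10-011✓ 100-01✓ 100-10✓ 100-11✓ 1000-1✓ 10001-✓ 1001-1✓ 10011-✓ 1010-1✓ 11-001✓ 111-01✓ 111-11✓ 1110-0✓ 1110-1✓ 11100-✓ 11101-✓ 1111-1✓
Round 2: -0-001 1--001 1-10-1 10-0-1 100--1 100-1- 111--1 1110--
PIs = {-0-001, -00111, -10110, -11000, -11101, 0-1000, 0-1101, 00-111, 000100, 001-01, 0010-0, 00100-, 0011-1, 010-10, 1--001, 1-0110, 1-10-1, 10-0-1, 100--1, 100-1-, 101100, 111--1, 1110--}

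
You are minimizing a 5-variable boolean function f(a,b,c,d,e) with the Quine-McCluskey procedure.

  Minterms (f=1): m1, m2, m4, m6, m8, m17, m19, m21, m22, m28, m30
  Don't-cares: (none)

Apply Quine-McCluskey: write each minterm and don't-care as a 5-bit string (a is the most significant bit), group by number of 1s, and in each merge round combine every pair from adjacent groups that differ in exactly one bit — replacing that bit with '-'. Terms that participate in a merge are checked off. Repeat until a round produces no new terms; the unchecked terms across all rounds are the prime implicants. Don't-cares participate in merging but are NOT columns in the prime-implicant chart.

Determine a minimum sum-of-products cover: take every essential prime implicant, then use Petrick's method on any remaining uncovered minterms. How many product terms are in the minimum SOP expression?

8

[col 0] 00001*, 00010*, 00100*, 00110*, 01000, 10001*, 10011*, 10101*, 10110*, 11100*, 11110*
[col 1] -0001, -0110, 00-10, 001-0, 1-110, 10-01, 100-1, 111-0
Prime implicants: -0001, -0110, 00-10, 001-0, 01000, 1-110, 10-01, 100-1, 111-0
PI chart (minterm → PIs covering it):
  1 | -0001  (sole → essential)
  2 | 00-10  (sole → essential)
  4 | 001-0  (sole → essential)
  6 | -0110,00-10,001-0
  8 | 01000  (sole → essential)
  17 | -0001,10-01,100-1
  19 | 100-1  (sole → essential)
  21 | 10-01  (sole → essential)
  22 | -0110,1-110
  28 | 111-0  (sole → essential)
  30 | 1-110,111-0
Essential prime implicants: -0001, 00-10, 001-0, 01000, 10-01, 100-1, 111-0
Petrick residual → -0110
Minimum SOP uses 8 PIs: b'c'd'e + b'cde' + a'b'de' + a'b'ce' + a'bc'd'e' + ab'd'e + ab'c'e + abce'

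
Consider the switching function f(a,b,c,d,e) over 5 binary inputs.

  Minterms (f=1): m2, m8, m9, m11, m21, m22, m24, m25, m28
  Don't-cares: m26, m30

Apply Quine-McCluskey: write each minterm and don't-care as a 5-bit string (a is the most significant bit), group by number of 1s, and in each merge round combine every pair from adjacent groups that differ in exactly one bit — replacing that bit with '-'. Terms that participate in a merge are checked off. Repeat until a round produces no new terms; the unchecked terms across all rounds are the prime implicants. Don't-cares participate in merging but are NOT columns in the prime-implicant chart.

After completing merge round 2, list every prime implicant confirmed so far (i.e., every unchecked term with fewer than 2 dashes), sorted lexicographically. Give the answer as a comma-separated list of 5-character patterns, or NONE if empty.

00010, 010-1, 1-110, 10101

[col 0] 00010, 01000*, 01001*, 01011*, 10101, 10110*, 11000*, 11001*, 11010*, 11100*, 11110*
[col 1] -1000*, -1001*, 010-1, 0100-*, 1-110, 11-00*, 11-10*, 110-0*, 1100-*, 111-0*
[col 2] -100-, 11--0
Prime implicants: -100-, 00010, 010-1, 1-110, 10101, 11--0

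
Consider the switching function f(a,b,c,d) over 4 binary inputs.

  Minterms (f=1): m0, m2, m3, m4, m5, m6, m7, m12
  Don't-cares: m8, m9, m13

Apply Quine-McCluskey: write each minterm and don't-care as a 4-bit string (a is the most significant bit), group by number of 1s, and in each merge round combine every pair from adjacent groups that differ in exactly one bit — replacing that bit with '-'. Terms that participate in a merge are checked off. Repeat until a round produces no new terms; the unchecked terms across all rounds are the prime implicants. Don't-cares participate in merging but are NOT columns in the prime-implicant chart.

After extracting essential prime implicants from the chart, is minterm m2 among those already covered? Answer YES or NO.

[col 0] 0000*, 0010*, 0011*, 0100*, 0101*, 0110*, 0111*, 1000*, 1001*, 1100*, 1101*
[col 1] -000*, -100*, -101*, 0-00*, 0-10*, 0-11*, 00-0*, 001-*, 01-0*, 01-1*, 010-*, 011-*, 1-00*, 1-01*, 100-*, 110-*
[col 2] --00, -10-, 0--0, 0-1-, 01--, 1-0-
Prime implicants: --00, -10-, 0--0, 0-1-, 01--, 1-0-
PI chart (minterm → PIs covering it):
  0 | --00,0--0
  2 | 0--0,0-1-
  3 | 0-1-  (sole → essential)
  4 | --00,-10-,0--0,01--
  5 | -10-,01--
  6 | 0--0,0-1-,01--
  7 | 0-1-,01--
  12 | --00,-10-,1-0-
Essential prime implicants: 0-1-

YES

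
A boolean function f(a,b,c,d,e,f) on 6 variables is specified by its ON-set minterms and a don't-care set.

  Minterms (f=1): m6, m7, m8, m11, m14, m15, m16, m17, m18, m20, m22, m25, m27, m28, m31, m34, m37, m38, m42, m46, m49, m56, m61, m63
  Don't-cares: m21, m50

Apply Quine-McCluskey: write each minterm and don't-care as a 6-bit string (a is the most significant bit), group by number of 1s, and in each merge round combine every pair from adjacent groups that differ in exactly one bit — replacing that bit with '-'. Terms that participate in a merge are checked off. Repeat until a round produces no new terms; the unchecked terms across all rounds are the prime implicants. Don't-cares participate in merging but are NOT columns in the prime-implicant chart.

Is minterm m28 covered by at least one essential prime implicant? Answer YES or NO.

YES

Round 0: 000110✓ 000111✓ 001000 001011✓ 001110✓ 001111✓ 010000✓ 010001✓ 010010✓ 010100✓ 010101✓ 010110✓ 011001✓ 011011✓ 011100✓ 011111✓ 100010✓ 100101 100110✓ 101010✓ 101110✓ 110001✓ 110010✓ 111000 111101✓ 111111✓
Round 1: -00110✓ -01110✓ -10001 -10010 -11111 0-0110 0-1011✓ 0-1111✓ 00-110✓ 00-111✓ 00011-✓ 001-11✓ 00111-✓ 01-001 01-100 010-00✓ 010-01✓ 010-10✓ 0100-0✓ 01000-✓ 0101-0✓ 01010-✓ 011-11✓ 0110-1 1-0010 10-010✓ 10-110✓ 100-10✓ 101-10✓ 1111-1
Round 2: -0-110 0-1-11 00-11- 010--0 010-0- 10--10
PIs = {-0-110, -10001, -10010, -11111, 0-0110, 0-1-11, 00-11-, 001000, 01-001, 01-100, 010--0, 010-0-, 0110-1, 1-0010, 10--10, 100101, 111000, 1111-1}
Coverage chart:
  m6: -0-110,0-0110,00-11-
  m7: 00-11- ←essential
  m8: 001000 ←essential
  m11: 0-1-11 ←essential
  m14: -0-110,00-11-
  m15: 0-1-11,00-11-
  m16: 010--0,010-0-
  m17: -10001,01-001,010-0-
  m18: -10010,010--0
  m20: 01-100,010--0,010-0-
  m22: 0-0110,010--0
  m25: 01-001,0110-1
  m27: 0-1-11,0110-1
  m28: 01-100 ←essential
  m31: -11111,0-1-11
  m34: 1-0010,10--10
  m37: 100101 ←essential
  m38: -0-110,10--10
  m42: 10--10 ←essential
  m46: -0-110,10--10
  m49: -10001 ←essential
  m56: 111000 ←essential
  m61: 1111-1 ←essential
  m63: -11111,1111-1
Essential: -10001, 0-1-11, 00-11-, 001000, 01-100, 10--10, 100101, 111000, 1111-1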